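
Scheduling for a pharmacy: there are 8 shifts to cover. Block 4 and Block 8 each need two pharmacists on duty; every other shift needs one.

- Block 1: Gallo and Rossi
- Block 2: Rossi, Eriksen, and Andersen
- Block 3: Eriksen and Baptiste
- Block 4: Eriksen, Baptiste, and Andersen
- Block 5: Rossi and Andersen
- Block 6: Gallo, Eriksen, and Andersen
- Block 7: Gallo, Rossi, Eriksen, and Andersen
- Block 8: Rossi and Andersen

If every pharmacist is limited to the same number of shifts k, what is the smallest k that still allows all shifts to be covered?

With 5 pharmacists and 10 worker-slots to fill, someone must work at least ⌈10/5⌉ = 2 shifts, so k ≥ 2.
k = 2 works: Block 1→Gallo, Block 2→Eriksen, Block 3→Baptiste, Block 4→Eriksen+Baptiste, Block 5→Rossi, Block 6→Gallo, Block 7→Andersen, Block 8→Rossi+Andersen.
Loads: Gallo 2, Rossi 2, Eriksen 2, Baptiste 2, Andersen 2 — all ≤ 2.

2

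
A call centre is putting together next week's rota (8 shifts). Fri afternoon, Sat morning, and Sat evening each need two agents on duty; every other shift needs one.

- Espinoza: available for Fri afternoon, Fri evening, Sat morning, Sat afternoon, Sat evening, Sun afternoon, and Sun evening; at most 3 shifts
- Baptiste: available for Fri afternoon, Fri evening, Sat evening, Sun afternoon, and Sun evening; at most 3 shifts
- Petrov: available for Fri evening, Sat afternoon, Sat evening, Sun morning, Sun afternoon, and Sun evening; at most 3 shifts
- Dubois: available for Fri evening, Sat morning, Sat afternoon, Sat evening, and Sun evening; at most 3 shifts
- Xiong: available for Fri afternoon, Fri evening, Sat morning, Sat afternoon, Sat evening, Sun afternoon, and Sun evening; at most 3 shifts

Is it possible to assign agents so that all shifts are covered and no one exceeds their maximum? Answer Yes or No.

Yes

Sun morning can only be covered by Petrov, so that assignment is forced.
One valid schedule: Fri afternoon→Espinoza+Baptiste, Fri evening→Baptiste, Sat morning→Espinoza+Dubois, Sat afternoon→Espinoza, Sat evening→Petrov+Dubois, Sun morning→Petrov, Sun afternoon→Baptiste, Sun evening→Petrov.
Loads: Espinoza 3/3, Baptiste 3/3, Petrov 3/3, Dubois 2/3, Xiong 0/3 — all within limits.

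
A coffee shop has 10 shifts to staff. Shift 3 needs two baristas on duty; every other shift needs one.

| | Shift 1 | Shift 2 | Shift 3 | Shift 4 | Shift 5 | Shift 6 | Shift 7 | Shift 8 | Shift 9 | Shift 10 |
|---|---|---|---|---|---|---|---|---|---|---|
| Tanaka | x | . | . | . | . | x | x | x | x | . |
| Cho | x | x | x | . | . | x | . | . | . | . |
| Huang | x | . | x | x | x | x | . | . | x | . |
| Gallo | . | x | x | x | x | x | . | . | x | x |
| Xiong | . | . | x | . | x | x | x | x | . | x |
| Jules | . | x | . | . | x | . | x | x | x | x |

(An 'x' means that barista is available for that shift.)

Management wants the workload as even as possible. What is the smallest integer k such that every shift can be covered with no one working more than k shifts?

2

With 6 baristas and 11 worker-slots to fill, someone must work at least ⌈11/6⌉ = 2 shifts, so k ≥ 2.
k = 2 works: Shift 1→Tanaka, Shift 2→Cho, Shift 3→Gallo+Xiong, Shift 4→Huang, Shift 5→Huang, Shift 6→Cho, Shift 7→Tanaka, Shift 8→Xiong, Shift 9→Jules, Shift 10→Gallo.
Loads: Tanaka 2, Cho 2, Huang 2, Gallo 2, Xiong 2, Jules 1 — all ≤ 2.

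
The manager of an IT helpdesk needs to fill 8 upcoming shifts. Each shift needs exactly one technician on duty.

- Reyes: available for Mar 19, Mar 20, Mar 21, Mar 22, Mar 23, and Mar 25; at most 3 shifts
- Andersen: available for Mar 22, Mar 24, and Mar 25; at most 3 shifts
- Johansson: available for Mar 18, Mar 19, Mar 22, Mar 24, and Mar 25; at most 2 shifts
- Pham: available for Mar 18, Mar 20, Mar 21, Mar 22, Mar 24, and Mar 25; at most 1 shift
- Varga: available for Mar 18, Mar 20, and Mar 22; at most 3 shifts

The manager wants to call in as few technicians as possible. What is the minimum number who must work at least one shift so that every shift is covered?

3

8 slots to fill and no one can take more than 3, so at least ⌈8/3⌉ = 3 technicians are needed.
Reyes, Andersen, and Johansson alone can cover everything: Mar 18→Johansson, Mar 19→Johansson, Mar 20→Reyes, Mar 21→Reyes, Mar 22→Andersen, Mar 23→Reyes, Mar 24→Andersen, Mar 25→Andersen.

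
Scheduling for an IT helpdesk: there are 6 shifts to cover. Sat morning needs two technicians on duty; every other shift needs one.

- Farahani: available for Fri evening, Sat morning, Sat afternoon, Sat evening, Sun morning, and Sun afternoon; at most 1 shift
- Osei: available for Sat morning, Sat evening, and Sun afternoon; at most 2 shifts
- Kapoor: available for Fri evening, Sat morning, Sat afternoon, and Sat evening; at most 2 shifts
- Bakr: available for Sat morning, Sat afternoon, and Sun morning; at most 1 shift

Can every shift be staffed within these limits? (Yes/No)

Total capacity is 1+2+2+1 = 6 but 7 worker-slots are needed — infeasible.

No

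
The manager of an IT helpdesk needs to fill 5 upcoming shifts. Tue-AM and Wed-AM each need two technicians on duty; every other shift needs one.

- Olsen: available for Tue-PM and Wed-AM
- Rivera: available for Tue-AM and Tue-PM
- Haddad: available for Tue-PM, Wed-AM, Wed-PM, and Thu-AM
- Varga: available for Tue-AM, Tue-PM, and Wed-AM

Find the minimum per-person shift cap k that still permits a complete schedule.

2

With 4 technicians and 7 worker-slots to fill, someone must work at least ⌈7/4⌉ = 2 shifts, so k ≥ 2.
k = 2 works: Tue-AM→Rivera+Varga, Tue-PM→Olsen, Wed-AM→Olsen+Varga, Wed-PM→Haddad, Thu-AM→Haddad.
Loads: Olsen 2, Rivera 1, Haddad 2, Varga 2 — all ≤ 2.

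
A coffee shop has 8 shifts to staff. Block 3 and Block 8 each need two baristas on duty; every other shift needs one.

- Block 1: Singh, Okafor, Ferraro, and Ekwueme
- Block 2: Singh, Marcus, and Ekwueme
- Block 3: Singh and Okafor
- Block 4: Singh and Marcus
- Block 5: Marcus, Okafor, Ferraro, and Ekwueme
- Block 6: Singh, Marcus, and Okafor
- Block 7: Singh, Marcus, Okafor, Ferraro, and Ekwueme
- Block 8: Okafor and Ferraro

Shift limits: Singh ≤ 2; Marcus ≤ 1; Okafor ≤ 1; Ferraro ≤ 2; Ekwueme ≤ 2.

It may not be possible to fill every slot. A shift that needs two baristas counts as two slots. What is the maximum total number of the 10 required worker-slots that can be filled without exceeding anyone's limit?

8

Total capacity across all baristas is 2+1+1+2+2 = 8, and 10 slots are needed, so at most 8 can be filled.
An assignment achieving 8: Block 1→Ferraro, Block 2→Marcus, Block 3→Singh+Okafor, Block 4→Singh, Block 5→Ekwueme, Block 7→Ekwueme, Block 8→Ferraro.
Loads: Singh 2/2, Marcus 1/1, Okafor 1/1, Ferraro 2/2, Ekwueme 2/2.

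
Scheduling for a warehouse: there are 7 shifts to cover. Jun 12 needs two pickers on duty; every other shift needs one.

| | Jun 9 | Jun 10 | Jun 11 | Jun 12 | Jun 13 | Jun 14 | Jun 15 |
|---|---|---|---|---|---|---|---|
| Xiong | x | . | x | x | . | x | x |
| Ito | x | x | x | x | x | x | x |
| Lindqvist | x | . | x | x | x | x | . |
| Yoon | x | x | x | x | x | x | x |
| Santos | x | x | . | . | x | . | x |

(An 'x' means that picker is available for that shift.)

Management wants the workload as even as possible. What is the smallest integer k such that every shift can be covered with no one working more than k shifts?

With 5 pickers and 8 worker-slots to fill, someone must work at least ⌈8/5⌉ = 2 shifts, so k ≥ 2.
k = 2 works: Jun 9→Lindqvist, Jun 10→Ito, Jun 11→Xiong, Jun 12→Lindqvist+Yoon, Jun 13→Ito, Jun 14→Xiong, Jun 15→Yoon.
Loads: Xiong 2, Ito 2, Lindqvist 2, Yoon 2, Santos 0 — all ≤ 2.

2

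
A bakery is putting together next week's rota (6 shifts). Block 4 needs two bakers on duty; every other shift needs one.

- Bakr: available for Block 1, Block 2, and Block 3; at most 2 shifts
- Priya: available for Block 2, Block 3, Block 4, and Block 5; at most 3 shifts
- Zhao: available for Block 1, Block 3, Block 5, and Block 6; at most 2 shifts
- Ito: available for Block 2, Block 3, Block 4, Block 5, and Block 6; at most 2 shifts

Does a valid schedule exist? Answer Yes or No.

Yes

Block 4 can only be covered by Priya and Ito, so that assignment is forced.
One valid schedule: Block 1→Bakr, Block 2→Bakr, Block 3→Priya, Block 4→Priya+Ito, Block 5→Priya, Block 6→Zhao.
Loads: Bakr 2/2, Priya 3/3, Zhao 1/2, Ito 1/2 — all within limits.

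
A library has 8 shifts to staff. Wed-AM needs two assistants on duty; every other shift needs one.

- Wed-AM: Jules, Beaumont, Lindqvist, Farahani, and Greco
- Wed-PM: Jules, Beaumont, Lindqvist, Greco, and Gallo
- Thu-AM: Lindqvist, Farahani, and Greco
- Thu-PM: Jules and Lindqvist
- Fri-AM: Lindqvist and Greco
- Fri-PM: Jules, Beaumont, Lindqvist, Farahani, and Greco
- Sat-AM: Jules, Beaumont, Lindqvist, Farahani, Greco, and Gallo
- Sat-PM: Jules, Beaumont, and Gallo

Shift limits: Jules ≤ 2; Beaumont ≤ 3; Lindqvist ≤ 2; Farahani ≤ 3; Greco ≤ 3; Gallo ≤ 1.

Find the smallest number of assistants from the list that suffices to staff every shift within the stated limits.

9 slots to fill and no one can take more than 3, so at least ⌈9/3⌉ = 3 assistants are needed.
No set of 3 assistants can cover every shift (each such set leaves at least one shift with no one available or exceeds a cap).
Jules, Beaumont, Lindqvist, and Farahani alone can cover everything: Wed-AM→Beaumont+Farahani, Wed-PM→Beaumont, Thu-AM→Lindqvist, Thu-PM→Jules, Fri-AM→Lindqvist, Fri-PM→Beaumont, Sat-AM→Farahani, Sat-PM→Jules.

4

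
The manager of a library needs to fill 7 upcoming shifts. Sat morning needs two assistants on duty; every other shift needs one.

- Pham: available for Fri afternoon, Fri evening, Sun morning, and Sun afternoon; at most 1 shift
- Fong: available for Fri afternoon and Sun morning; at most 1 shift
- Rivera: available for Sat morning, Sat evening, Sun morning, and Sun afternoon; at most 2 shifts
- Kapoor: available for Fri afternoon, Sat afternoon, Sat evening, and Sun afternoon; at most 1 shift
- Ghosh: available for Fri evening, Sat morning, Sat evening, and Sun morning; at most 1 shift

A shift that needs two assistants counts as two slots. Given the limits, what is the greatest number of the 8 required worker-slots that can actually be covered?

6

Total capacity across all assistants is 1+1+2+1+1 = 6, and 8 slots are needed, so at most 6 can be filled.
An assignment achieving 6: Fri afternoon→Fong, Fri evening→Pham, Sat morning→Rivera+Ghosh, Sat afternoon→Kapoor, Sat evening→Rivera.
Loads: Pham 1/1, Fong 1/1, Rivera 2/2, Kapoor 1/1, Ghosh 1/1.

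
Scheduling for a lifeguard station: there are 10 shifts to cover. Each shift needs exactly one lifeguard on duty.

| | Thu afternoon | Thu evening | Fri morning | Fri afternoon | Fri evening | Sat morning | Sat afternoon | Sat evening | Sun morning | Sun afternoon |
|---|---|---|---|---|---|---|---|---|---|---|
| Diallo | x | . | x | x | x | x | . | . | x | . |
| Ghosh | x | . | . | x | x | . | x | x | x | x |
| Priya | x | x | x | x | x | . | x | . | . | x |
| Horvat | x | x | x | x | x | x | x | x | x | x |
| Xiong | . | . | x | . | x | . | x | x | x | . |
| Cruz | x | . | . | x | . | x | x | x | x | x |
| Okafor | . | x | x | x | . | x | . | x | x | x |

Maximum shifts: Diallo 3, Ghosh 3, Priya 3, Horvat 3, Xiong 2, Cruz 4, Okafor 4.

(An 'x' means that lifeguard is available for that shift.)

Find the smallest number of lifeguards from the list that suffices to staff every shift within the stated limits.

3

10 slots to fill and no one can take more than 4, so at least ⌈10/4⌉ = 3 lifeguards are needed.
Diallo, Ghosh, and Okafor alone can cover everything: Thu afternoon→Diallo, Thu evening→Okafor, Fri morning→Diallo, Fri afternoon→Okafor, Fri evening→Diallo, Sat morning→Okafor, Sat afternoon→Ghosh, Sat evening→Ghosh, Sun morning→Okafor, Sun afternoon→Ghosh.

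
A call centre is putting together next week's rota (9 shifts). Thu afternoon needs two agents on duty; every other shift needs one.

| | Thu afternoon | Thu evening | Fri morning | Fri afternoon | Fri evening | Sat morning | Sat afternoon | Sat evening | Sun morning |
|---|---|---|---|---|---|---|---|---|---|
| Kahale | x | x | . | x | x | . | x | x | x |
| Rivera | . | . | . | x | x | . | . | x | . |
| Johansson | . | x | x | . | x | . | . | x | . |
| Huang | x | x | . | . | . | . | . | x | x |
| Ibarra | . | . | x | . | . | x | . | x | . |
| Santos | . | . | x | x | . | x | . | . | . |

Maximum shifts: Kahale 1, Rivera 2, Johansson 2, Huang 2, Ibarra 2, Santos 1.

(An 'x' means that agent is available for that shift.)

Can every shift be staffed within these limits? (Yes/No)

No

Total capacity is 10 and 10 slots are needed, so capacity alone doesn't rule it out.
Shifts {Thu afternoon, Sat afternoon} need 3 worker-slots in total, but the agents available for any of those shifts (Kahale and Huang) can supply at most 2 among them. So no valid schedule exists.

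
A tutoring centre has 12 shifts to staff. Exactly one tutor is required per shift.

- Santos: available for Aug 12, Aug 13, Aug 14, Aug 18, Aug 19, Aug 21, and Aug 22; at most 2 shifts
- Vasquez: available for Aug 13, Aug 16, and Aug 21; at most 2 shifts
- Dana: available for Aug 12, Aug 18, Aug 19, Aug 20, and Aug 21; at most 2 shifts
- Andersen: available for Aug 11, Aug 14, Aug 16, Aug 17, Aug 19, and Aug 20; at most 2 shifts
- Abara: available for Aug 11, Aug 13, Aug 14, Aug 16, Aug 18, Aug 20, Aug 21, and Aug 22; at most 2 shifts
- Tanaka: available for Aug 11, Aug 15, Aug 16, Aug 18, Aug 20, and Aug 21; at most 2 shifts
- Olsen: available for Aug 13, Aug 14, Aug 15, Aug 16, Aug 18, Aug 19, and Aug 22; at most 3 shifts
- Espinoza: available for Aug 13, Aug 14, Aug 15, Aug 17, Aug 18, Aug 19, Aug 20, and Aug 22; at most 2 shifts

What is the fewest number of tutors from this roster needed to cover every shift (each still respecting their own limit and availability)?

12 slots to fill and no one can take more than 3, so at least ⌈12/3⌉ = 4 tutors are needed.
Any 5 tutors together have capacity at most 3+2+2+2+2 = 11 < 12 slots, so 5 can never suffice.
Santos, Vasquez, Dana, Andersen, Abara, and Tanaka alone can cover everything: Aug 11→Andersen, Aug 12→Santos, Aug 13→Vasquez, Aug 14→Abara, Aug 15→Tanaka, Aug 16→Vasquez, Aug 17→Andersen, Aug 18→Dana, Aug 19→Dana, Aug 20→Abara, Aug 21→Tanaka, Aug 22→Santos.

6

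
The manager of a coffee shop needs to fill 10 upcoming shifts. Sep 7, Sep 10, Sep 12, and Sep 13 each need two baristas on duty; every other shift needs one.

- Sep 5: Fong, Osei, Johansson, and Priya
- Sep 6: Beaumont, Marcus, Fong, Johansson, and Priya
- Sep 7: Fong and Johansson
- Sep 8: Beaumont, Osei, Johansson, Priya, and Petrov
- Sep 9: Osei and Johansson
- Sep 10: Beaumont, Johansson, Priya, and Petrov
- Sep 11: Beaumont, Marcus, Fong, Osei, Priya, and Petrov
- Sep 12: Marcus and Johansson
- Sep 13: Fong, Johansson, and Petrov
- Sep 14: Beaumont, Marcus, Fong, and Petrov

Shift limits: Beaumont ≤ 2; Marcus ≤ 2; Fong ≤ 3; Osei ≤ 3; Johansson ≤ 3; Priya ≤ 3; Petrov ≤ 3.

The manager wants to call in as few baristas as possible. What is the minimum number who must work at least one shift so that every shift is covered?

5

14 slots to fill and no one can take more than 3, so at least ⌈14/3⌉ = 5 baristas are needed.
Marcus, Fong, Osei, Johansson, and Petrov alone can cover everything: Sep 5→Fong, Sep 6→Marcus, Sep 7→Fong+Johansson, Sep 8→Osei, Sep 9→Osei, Sep 10→Johansson+Petrov, Sep 11→Osei, Sep 12→Marcus+Johansson, Sep 13→Fong+Petrov, Sep 14→Petrov.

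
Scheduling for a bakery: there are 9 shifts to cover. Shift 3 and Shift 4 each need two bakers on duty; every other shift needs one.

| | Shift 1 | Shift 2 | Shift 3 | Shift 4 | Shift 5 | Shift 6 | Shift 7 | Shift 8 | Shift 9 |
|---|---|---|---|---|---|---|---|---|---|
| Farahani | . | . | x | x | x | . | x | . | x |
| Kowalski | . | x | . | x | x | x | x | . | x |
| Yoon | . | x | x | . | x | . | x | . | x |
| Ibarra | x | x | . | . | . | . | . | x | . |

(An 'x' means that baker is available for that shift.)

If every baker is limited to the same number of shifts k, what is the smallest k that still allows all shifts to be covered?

3

With 4 bakers and 11 worker-slots to fill, someone must work at least ⌈11/4⌉ = 3 shifts, so k ≥ 3.
k = 3 works: Shift 1→Ibarra, Shift 2→Kowalski, Shift 3→Farahani+Yoon, Shift 4→Farahani+Kowalski, Shift 5→Farahani, Shift 6→Kowalski, Shift 7→Yoon, Shift 8→Ibarra, Shift 9→Yoon.
Loads: Farahani 3, Kowalski 3, Yoon 3, Ibarra 2 — all ≤ 3.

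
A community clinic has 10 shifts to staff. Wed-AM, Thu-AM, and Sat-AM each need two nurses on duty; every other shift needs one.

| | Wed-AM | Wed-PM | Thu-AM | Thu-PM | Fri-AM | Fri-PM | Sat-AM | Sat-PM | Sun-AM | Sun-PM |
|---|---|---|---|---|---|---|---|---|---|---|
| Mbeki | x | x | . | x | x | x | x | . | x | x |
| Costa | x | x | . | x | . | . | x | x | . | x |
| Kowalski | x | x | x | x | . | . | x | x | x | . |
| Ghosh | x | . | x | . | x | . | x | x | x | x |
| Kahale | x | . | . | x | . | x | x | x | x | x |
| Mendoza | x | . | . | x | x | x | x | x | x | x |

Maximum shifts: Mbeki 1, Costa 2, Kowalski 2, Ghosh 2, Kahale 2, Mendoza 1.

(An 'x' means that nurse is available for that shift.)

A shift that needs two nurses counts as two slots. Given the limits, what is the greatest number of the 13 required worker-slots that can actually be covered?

Total capacity across all nurses is 1+2+2+2+2+1 = 10, and 13 slots are needed, so at most 10 can be filled.
An assignment achieving 10: Wed-AM→Mendoza, Wed-PM→Mbeki, Thu-AM→Kowalski+Ghosh, Thu-PM→Costa, Fri-AM→Ghosh, Fri-PM→Kahale, Sat-PM→Costa, Sun-AM→Kowalski, Sun-PM→Kahale.
Loads: Mbeki 1/1, Costa 2/2, Kowalski 2/2, Ghosh 2/2, Kahale 2/2, Mendoza 1/1.

10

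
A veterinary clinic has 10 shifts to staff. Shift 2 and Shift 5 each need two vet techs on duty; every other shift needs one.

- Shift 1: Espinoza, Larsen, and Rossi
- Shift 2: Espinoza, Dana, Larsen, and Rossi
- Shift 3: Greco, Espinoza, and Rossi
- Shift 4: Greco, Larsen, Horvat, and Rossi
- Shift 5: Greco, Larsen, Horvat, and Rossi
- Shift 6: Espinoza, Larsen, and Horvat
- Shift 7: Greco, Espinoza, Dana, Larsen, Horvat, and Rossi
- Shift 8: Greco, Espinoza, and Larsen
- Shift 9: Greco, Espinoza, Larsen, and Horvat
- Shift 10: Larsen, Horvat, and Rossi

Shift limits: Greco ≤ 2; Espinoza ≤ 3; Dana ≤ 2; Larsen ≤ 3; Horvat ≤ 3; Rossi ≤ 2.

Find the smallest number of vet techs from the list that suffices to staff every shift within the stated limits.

5

12 slots to fill and no one can take more than 3, so at least ⌈12/3⌉ = 4 vet techs are needed.
Any 4 vet techs together have capacity at most 3+3+3+2 = 11 < 12 slots, so 4 can never suffice.
Greco, Espinoza, Dana, Larsen, and Horvat alone can cover everything: Shift 1→Espinoza, Shift 2→Espinoza+Dana, Shift 3→Greco, Shift 4→Greco, Shift 5→Larsen+Horvat, Shift 6→Espinoza, Shift 7→Dana, Shift 8→Larsen, Shift 9→Horvat, Shift 10→Larsen.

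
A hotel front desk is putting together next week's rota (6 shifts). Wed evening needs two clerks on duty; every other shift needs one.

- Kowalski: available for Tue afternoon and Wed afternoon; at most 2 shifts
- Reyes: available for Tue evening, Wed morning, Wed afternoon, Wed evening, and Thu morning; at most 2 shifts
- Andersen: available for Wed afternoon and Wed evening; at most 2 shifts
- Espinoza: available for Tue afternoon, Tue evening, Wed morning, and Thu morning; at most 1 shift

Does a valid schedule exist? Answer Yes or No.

Total capacity is 7 and 7 slots are needed, so capacity alone doesn't rule it out.
Shifts {Tue evening, Wed morning, Wed evening, Thu morning} need 5 worker-slots in total, but the clerks available for any of those shifts (Reyes, Andersen, and Espinoza) can supply at most 4 among them. So no valid schedule exists.

No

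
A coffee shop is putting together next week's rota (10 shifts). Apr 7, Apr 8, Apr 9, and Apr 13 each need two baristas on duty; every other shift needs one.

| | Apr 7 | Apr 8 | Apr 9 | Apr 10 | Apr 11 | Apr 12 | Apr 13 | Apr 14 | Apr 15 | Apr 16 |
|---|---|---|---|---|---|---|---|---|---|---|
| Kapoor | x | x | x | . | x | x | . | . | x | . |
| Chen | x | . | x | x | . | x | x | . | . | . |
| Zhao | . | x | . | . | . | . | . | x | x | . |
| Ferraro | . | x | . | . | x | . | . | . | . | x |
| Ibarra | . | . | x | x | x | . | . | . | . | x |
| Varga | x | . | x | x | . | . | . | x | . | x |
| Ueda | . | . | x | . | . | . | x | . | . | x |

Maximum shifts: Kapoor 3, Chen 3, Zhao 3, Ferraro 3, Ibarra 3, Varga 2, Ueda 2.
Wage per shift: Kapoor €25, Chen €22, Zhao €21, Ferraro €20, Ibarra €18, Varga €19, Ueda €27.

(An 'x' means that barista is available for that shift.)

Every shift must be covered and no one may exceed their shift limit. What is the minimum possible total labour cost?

Apr 13 can only be covered by Chen and Ueda, so that assignment is forced.
Picking the cheapest available barista for each shift independently would cost €284, but that ignores the shift limits.
An optimal schedule: Apr 7→Varga+Chen, Apr 8→Ferraro+Zhao, Apr 9→Ibarra+Varga, Apr 10→Ibarra, Apr 11→Ibarra, Apr 12→Chen, Apr 13→Chen+Ueda, Apr 14→Zhao, Apr 15→Zhao, Apr 16→Ferraro.
Total: 19 + 22 + 20 + 21 + 18 + 19 + 18 + 18 + 22 + 22 + 27 + 21 + 21 + 20 = €288.

€288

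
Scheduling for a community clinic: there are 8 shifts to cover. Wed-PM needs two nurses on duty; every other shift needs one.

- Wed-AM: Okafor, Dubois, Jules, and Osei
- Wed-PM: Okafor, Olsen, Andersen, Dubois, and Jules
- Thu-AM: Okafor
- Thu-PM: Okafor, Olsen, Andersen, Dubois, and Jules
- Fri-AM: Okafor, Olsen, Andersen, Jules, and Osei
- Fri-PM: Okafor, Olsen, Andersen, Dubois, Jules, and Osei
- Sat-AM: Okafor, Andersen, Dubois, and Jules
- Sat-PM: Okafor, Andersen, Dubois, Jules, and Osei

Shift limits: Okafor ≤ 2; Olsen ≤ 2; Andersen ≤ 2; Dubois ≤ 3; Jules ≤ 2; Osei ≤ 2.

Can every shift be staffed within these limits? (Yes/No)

Yes

Thu-AM can only be covered by Okafor, so that assignment is forced.
One valid schedule: Wed-AM→Okafor, Wed-PM→Dubois+Jules, Thu-AM→Okafor, Thu-PM→Olsen, Fri-AM→Olsen, Fri-PM→Dubois, Sat-AM→Andersen, Sat-PM→Andersen.
Loads: Okafor 2/2, Olsen 2/2, Andersen 2/2, Dubois 2/3, Jules 1/2, Osei 0/2 — all within limits.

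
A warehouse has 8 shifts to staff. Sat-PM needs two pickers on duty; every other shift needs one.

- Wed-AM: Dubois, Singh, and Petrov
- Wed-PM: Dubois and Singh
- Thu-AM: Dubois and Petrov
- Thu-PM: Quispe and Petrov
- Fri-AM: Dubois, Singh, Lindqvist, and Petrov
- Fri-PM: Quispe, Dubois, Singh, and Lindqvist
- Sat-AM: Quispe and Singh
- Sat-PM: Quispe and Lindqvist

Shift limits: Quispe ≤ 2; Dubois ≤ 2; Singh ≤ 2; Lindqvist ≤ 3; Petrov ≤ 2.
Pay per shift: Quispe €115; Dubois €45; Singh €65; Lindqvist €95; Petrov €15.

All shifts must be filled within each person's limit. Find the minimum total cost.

Sat-PM can only be covered by Quispe and Lindqvist, so that assignment is forced.
Picking the cheapest available picker for each shift independently would cost €425, but that ignores the shift limits.
An optimal schedule: Wed-AM→Dubois, Wed-PM→Dubois, Thu-AM→Petrov, Thu-PM→Petrov, Fri-AM→Singh, Fri-PM→Lindqvist, Sat-AM→Singh, Sat-PM→Lindqvist+Quispe.
Total: 45 + 45 + 15 + 15 + 65 + 95 + 65 + 95 + 115 = €555.

€555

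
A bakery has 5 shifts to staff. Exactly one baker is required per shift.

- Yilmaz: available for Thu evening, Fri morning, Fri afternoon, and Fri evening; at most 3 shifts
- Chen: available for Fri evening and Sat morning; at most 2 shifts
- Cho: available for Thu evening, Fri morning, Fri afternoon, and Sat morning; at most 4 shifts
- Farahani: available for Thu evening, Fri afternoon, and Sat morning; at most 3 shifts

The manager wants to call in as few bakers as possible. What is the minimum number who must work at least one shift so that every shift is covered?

5 slots to fill and no one can take more than 4, so at least ⌈5/4⌉ = 2 bakers are needed.
Yilmaz and Chen alone can cover everything: Thu evening→Yilmaz, Fri morning→Yilmaz, Fri afternoon→Yilmaz, Fri evening→Chen, Sat morning→Chen.

2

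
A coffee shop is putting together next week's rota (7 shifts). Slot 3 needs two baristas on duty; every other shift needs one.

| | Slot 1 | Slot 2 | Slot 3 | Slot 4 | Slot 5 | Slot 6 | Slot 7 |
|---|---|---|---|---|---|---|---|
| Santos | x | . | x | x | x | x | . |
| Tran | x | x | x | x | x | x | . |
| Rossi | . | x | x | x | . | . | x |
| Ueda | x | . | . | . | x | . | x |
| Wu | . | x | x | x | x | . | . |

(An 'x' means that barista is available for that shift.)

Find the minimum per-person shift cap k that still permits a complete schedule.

2

With 5 baristas and 8 worker-slots to fill, someone must work at least ⌈8/5⌉ = 2 shifts, so k ≥ 2.
k = 2 works: Slot 1→Santos, Slot 2→Tran, Slot 3→Rossi+Wu, Slot 4→Tran, Slot 5→Ueda, Slot 6→Santos, Slot 7→Rossi.
Loads: Santos 2, Tran 2, Rossi 2, Ueda 1, Wu 1 — all ≤ 2.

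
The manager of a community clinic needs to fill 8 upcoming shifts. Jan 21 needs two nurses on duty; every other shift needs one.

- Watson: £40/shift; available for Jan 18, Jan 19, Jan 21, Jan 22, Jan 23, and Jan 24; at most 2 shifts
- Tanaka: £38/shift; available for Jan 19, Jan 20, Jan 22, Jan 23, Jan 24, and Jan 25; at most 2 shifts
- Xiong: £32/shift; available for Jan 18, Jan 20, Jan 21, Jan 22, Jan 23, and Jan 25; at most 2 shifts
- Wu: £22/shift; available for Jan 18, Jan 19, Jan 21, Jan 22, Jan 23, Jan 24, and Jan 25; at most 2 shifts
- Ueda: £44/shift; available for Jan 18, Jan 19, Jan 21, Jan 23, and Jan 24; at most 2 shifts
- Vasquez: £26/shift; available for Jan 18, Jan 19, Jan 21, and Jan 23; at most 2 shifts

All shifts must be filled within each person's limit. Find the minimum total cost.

Picking the cheapest available nurse for each shift independently would cost £212, but that ignores the shift limits.
An optimal schedule: Jan 18→Vasquez, Jan 19→Vasquez, Jan 20→Xiong, Jan 21→Xiong+Watson, Jan 22→Wu, Jan 23→Tanaka, Jan 24→Tanaka, Jan 25→Wu.
Total: 26 + 26 + 32 + 32 + 40 + 22 + 38 + 38 + 22 = £276.

£276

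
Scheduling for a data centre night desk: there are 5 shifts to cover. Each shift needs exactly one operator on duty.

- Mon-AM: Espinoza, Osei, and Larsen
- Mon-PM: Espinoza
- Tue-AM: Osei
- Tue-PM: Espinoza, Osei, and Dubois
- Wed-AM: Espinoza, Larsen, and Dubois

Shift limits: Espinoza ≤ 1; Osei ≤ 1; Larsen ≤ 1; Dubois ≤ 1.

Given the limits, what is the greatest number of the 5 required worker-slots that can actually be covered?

Total capacity across all operators is 1+1+1+1 = 4, and 5 slots are needed, so at most 4 can be filled.
An assignment achieving 4: Mon-AM→Larsen, Mon-PM→Espinoza, Tue-AM→Osei, Tue-PM→Dubois.
Loads: Espinoza 1/1, Osei 1/1, Larsen 1/1, Dubois 1/1.

4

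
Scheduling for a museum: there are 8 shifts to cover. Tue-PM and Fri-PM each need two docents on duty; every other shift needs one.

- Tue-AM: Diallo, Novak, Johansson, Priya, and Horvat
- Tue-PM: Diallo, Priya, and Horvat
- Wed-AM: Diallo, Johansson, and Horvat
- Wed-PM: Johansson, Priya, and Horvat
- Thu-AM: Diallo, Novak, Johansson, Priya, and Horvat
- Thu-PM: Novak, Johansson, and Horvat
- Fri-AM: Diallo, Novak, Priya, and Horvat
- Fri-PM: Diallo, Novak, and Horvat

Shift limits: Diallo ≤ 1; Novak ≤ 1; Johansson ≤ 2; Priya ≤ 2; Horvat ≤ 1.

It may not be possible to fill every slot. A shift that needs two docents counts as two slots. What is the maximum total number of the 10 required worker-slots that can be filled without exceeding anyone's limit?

Total capacity across all docents is 1+1+2+2+1 = 7, and 10 slots are needed, so at most 7 can be filled.
An assignment achieving 7: Tue-PM→Diallo+Priya, Wed-AM→Johansson, Wed-PM→Johansson, Thu-PM→Novak, Fri-AM→Priya, Fri-PM→Horvat.
Loads: Diallo 1/1, Novak 1/1, Johansson 2/2, Priya 2/2, Horvat 1/1.

7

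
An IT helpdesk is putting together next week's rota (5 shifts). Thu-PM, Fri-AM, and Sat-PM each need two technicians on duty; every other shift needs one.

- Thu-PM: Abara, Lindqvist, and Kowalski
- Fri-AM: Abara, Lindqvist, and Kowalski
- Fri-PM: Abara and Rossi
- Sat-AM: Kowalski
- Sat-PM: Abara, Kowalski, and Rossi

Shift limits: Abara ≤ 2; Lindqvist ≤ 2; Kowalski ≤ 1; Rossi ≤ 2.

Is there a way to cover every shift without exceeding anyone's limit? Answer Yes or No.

Shifts {Thu-PM, Fri-AM, Sat-AM, Sat-PM} need 7 worker-slots in total, but the technicians available for any of those shifts (Abara, Lindqvist, Kowalski, and Rossi) can supply at most 6 among them. So no valid schedule exists.

No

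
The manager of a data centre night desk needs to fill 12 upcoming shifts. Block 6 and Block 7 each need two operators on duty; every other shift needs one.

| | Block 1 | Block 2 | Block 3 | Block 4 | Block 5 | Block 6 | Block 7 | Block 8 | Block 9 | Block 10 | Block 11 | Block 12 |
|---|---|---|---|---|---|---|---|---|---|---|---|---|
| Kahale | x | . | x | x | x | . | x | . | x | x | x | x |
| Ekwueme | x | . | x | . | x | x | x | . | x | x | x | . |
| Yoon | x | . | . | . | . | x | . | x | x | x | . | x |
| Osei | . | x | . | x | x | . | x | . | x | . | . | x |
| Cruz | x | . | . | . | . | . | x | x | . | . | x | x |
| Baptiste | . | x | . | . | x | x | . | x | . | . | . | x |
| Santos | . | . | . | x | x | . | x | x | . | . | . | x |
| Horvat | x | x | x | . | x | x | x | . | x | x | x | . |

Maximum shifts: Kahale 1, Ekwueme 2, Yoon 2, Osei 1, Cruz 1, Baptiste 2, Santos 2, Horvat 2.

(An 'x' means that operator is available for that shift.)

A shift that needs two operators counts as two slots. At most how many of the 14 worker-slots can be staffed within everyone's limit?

Total capacity across all operators is 1+2+2+1+1+2+2+2 = 13, and 14 slots are needed, so at most 13 can be filled.
An assignment achieving 13: Block 1→Horvat, Block 2→Osei, Block 3→Kahale, Block 4→Santos, Block 5→Baptiste, Block 6→Ekwueme+Yoon, Block 7→Santos, Block 8→Yoon, Block 9→Horvat, Block 10→Ekwueme, Block 11→Cruz, Block 12→Baptiste.
Loads: Kahale 1/1, Ekwueme 2/2, Yoon 2/2, Osei 1/1, Cruz 1/1, Baptiste 2/2, Santos 2/2, Horvat 2/2.

13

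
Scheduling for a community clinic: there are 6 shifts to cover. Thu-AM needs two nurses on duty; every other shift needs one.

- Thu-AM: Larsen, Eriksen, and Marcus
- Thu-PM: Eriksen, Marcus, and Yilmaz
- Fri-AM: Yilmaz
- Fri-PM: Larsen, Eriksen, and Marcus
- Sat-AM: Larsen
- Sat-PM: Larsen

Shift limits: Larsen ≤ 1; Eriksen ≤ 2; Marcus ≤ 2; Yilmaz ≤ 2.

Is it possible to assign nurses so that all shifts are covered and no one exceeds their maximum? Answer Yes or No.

Total capacity is 7 and 7 slots are needed, so capacity alone doesn't rule it out.
Shifts {Sat-AM, Sat-PM} need 2 worker-slots in total, but the nurses available for any of those shifts (Larsen) can supply at most 1 among them. So no valid schedule exists.

No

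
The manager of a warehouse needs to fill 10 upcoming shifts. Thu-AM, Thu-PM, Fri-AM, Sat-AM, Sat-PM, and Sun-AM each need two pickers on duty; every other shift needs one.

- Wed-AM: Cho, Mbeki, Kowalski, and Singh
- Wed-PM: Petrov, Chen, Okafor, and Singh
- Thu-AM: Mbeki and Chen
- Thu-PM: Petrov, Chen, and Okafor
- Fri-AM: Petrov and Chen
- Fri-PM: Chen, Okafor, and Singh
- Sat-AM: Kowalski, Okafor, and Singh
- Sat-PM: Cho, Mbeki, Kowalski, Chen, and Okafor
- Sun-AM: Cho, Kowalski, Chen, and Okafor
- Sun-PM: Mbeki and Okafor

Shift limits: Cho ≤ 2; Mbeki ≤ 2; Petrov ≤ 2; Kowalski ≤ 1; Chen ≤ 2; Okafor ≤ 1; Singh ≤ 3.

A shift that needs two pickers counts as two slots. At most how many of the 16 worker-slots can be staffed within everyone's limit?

Total capacity across all pickers is 2+2+2+1+2+1+3 = 13, and 16 slots are needed, so at most 13 can be filled.
An assignment achieving 13: Wed-AM→Cho, Wed-PM→Singh, Thu-AM→Mbeki+Chen, Thu-PM→Petrov+Okafor, Fri-AM→Petrov+Chen, Fri-PM→Singh, Sat-AM→Kowalski+Singh, Sun-AM→Cho, Sun-PM→Mbeki.
Loads: Cho 2/2, Mbeki 2/2, Petrov 2/2, Kowalski 1/1, Chen 2/2, Okafor 1/1, Singh 3/3.

13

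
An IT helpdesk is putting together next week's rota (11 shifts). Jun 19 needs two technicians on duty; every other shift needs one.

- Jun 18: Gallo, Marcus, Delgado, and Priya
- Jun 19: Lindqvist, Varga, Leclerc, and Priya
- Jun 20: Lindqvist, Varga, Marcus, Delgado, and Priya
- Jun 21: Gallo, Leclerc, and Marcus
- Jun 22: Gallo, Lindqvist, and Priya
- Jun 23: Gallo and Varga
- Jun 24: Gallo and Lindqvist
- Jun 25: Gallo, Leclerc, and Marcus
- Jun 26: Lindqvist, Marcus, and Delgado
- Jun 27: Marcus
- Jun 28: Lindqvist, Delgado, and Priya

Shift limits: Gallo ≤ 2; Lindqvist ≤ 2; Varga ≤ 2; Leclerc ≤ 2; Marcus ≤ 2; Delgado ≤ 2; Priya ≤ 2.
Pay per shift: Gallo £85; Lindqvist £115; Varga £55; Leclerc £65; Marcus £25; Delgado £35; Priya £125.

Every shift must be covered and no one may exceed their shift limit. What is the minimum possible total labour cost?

Jun 27 can only be covered by Marcus, so that assignment is forced.
Picking the cheapest available technician for each shift independently would cost £530, but that ignores the shift limits.
An optimal schedule: Jun 18→Delgado, Jun 19→Leclerc+Lindqvist, Jun 20→Varga, Jun 21→Marcus, Jun 22→Gallo, Jun 23→Varga, Jun 24→Gallo, Jun 25→Leclerc, Jun 26→Delgado, Jun 27→Marcus, Jun 28→Lindqvist.
Total: 35 + 65 + 115 + 55 + 25 + 85 + 55 + 85 + 65 + 35 + 25 + 115 = £760.

£760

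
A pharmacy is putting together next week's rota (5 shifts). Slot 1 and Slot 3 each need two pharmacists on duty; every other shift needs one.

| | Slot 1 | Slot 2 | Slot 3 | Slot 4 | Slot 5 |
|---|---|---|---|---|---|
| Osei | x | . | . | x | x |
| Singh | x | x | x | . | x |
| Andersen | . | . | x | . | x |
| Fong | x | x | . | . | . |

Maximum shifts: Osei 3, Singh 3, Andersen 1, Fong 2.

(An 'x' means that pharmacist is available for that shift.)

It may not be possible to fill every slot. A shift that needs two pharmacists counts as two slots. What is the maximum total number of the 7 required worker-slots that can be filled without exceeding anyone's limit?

Total capacity across all pharmacists is 3+3+1+2 = 9, and 7 slots are needed, so at most 7 can be filled.
An assignment achieving 7: Slot 1→Osei+Singh, Slot 2→Singh, Slot 3→Singh+Andersen, Slot 4→Osei, Slot 5→Osei.
Loads: Osei 3/3, Singh 3/3, Andersen 1/1, Fong 0/2.

7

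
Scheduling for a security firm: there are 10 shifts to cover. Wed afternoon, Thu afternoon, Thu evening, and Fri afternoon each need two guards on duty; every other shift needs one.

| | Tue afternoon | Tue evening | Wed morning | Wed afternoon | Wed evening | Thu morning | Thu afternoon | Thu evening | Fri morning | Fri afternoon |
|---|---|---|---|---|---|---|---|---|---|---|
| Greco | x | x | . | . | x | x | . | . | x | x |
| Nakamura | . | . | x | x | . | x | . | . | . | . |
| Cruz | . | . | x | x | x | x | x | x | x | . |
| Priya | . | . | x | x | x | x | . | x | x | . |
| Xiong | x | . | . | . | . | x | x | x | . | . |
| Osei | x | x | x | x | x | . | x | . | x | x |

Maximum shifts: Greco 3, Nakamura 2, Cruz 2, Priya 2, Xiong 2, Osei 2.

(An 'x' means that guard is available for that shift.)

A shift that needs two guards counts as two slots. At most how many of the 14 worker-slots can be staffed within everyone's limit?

13

Total capacity across all guards is 3+2+2+2+2+2 = 13, and 14 slots are needed, so at most 13 can be filled.
An assignment achieving 13: Tue afternoon→Greco, Tue evening→Greco, Wed morning→Nakamura, Wed afternoon→Nakamura+Priya, Wed evening→Osei, Thu morning→Xiong, Thu afternoon→Cruz+Xiong, Thu evening→Cruz+Priya, Fri afternoon→Greco+Osei.
Loads: Greco 3/3, Nakamura 2/2, Cruz 2/2, Priya 2/2, Xiong 2/2, Osei 2/2.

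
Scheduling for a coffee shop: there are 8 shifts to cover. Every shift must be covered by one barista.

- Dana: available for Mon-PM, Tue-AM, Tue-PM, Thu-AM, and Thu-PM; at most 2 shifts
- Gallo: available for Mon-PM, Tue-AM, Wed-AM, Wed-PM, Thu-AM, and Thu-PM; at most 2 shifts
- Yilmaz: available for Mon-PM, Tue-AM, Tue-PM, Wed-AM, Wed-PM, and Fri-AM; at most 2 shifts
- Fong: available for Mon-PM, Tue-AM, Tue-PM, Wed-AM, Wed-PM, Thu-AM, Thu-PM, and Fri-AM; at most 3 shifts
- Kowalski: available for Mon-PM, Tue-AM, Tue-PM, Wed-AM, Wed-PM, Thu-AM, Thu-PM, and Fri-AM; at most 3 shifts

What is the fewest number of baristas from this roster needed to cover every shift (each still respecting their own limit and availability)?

3

8 slots to fill and no one can take more than 3, so at least ⌈8/3⌉ = 3 baristas are needed.
Dana, Fong, and Kowalski alone can cover everything: Mon-PM→Dana, Tue-AM→Dana, Tue-PM→Kowalski, Wed-AM→Fong, Wed-PM→Fong, Thu-AM→Kowalski, Thu-PM→Kowalski, Fri-AM→Fong.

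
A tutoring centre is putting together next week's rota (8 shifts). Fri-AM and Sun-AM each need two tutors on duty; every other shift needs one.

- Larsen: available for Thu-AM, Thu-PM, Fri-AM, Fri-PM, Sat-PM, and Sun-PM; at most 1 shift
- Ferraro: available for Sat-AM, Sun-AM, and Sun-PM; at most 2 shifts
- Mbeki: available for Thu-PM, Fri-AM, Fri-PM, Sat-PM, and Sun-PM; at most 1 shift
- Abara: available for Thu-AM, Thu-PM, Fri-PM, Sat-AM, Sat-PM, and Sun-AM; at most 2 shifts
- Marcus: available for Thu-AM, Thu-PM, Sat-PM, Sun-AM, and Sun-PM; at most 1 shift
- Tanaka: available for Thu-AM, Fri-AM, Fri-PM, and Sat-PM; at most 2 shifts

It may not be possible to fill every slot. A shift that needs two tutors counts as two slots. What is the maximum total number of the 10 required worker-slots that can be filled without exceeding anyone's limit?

9

Total capacity across all tutors is 1+2+1+2+1+2 = 9, and 10 slots are needed, so at most 9 can be filled.
An assignment achieving 9: Thu-AM→Abara, Thu-PM→Marcus, Fri-AM→Larsen+Mbeki, Fri-PM→Tanaka, Sat-AM→Ferraro, Sat-PM→Tanaka, Sun-AM→Ferraro+Abara.
Loads: Larsen 1/1, Ferraro 2/2, Mbeki 1/1, Abara 2/2, Marcus 1/1, Tanaka 2/2.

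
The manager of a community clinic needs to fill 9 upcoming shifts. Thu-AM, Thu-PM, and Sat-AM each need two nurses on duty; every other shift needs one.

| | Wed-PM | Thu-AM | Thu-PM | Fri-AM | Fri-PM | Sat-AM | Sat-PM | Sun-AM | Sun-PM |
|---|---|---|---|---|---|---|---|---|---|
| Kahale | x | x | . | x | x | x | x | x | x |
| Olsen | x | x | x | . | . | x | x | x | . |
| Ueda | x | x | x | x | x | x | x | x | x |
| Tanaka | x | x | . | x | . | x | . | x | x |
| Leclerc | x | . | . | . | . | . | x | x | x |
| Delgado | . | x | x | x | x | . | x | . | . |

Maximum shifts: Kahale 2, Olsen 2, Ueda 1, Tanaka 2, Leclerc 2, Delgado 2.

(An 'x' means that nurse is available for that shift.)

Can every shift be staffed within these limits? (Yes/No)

Total capacity is 2+2+1+2+2+2 = 11 but 12 worker-slots are needed — infeasible.

No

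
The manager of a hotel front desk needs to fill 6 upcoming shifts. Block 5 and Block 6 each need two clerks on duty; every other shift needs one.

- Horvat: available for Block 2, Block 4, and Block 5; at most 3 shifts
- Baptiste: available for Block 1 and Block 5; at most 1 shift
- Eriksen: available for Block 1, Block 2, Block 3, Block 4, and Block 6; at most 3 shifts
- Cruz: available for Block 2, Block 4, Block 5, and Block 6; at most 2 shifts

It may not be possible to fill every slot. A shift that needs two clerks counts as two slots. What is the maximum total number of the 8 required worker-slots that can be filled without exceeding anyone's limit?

8

Total capacity across all clerks is 3+1+3+2 = 9, and 8 slots are needed, so at most 8 can be filled.
An assignment achieving 8: Block 1→Baptiste, Block 2→Horvat, Block 3→Eriksen, Block 4→Horvat, Block 5→Horvat+Cruz, Block 6→Eriksen+Cruz.
Loads: Horvat 3/3, Baptiste 1/1, Eriksen 2/3, Cruz 2/2.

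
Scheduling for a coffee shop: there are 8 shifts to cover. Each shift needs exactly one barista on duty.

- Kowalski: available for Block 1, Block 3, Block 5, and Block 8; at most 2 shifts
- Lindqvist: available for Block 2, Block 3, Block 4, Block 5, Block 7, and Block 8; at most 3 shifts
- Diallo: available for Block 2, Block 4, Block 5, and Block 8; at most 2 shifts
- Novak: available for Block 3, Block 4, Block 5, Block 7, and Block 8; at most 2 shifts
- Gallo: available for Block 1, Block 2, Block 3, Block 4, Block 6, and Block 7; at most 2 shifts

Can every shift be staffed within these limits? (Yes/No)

Block 6 can only be covered by Gallo, so that assignment is forced.
One valid schedule: Block 1→Kowalski, Block 2→Lindqvist, Block 3→Kowalski, Block 4→Lindqvist, Block 5→Diallo, Block 6→Gallo, Block 7→Lindqvist, Block 8→Diallo.
Loads: Kowalski 2/2, Lindqvist 3/3, Diallo 2/2, Novak 0/2, Gallo 1/2 — all within limits.

Yes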